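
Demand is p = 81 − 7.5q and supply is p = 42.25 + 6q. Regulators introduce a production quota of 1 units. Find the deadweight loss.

Competitive equilibrium: 81 − 7.5q = 42.25 + 6q → q* = 2.8704, p* = 59.4722.
At q = 1: demand price = 81 − 7.5·1 = 73.5; supply price = 42.25 + 6·1 = 48.25.
Δq = 2.8704 − 1 = 1.8704; wedge = 73.5 − 48.25 = 25.25.
Welfare loss = ½ × 1.8704 × 25.25 = 23.61.

23.61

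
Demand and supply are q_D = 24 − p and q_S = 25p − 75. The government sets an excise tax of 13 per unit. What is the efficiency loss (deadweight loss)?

81.25

In inverse form: demand p = 24 − q, supply p = 3 + 0.04q.
Competitive equilibrium: 24 − q = 3 + 0.04q → q* = 20.1923, p* = 3.8077.
With the tax, the buyer price exceeds the seller price by 13: (24 − q) − (3 + 0.04q) = 13 → q' = 7.6923.
Δq = 20.1923 − 7.6923 = 12.5; the wedge equals the tax, 13.
The triangle = ½ × 12.5 × 13 = 81.25.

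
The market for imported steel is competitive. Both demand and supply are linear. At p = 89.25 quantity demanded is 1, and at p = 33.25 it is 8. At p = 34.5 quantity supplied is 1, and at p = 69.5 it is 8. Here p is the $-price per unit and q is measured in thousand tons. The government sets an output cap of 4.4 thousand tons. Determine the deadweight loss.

Demand slope = (33.25 − 89.25)/(8 − 1) = −8, so p = 97.25 − 8q.
Supply slope = (69.5 − 34.5)/(8 − 1) = 5, so p = 29.5 + 5q.
Competitive equilibrium: 97.25 − 8q = 29.5 + 5q → q* = 5.2115, p* = 55.5577.
At q = 4.4: demand price = 97.25 − 8·4.4 = 62.05; supply price = 29.5 + 5·4.4 = 51.5.
Δq = 5.2115 − 4.4 = 0.8115; wedge = 62.05 − 51.5 = 10.55.
The triangle = ½ × 0.8115 × 10.55 = $4.28 thousand.

$4.28 thousand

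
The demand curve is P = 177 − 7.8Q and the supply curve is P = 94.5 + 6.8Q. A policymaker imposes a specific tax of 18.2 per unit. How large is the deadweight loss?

Competitive equilibrium: 177 − 7.8Q = 94.5 + 6.8Q → Q* = 5.6507, P* = 132.9247.
With the tax, the buyer price exceeds the seller price by 18.2: (177 − 7.8Q) − (94.5 + 6.8Q) = 18.2 → Q' = 4.4041.
ΔQ = 5.6507 − 4.4041 = 1.2466; the wedge equals the tax, 18.2.
Welfare loss = ½ × 1.2466 × 18.2 = 11.34.

11.34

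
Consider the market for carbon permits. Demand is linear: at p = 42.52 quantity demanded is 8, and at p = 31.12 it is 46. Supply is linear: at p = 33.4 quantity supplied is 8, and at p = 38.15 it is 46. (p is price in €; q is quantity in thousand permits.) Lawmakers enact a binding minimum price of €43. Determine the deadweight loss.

Demand slope = (31.12 − 42.52)/(46 − 8) = −0.3, so p = 44.92 − 0.3q.
Supply slope = (38.15 − 33.4)/(46 − 8) = 0.125, so p = 32.4 + 0.125q.
Competitive equilibrium: 44.92 − 0.3q = 32.4 + 0.125q → q* = 29.4588, p* = 36.0824.
At the floor p = 43, quantity demanded = (44.92 − 43)/0.3 = 6.4.
Sellers' marginal cost at q' = 6.4: 32.4 + 0.125·6.4 = 33.2.
Δq = 29.4588 − 6.4 = 23.0588; wedge = 43 − 33.2 = 9.8.
Deadweight loss = ½ × 23.0588 × 9.8 = €112.99 thousand.

€112.99 thousand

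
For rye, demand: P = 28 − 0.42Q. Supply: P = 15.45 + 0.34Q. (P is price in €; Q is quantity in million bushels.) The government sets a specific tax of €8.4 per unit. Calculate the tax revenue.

Competitive equilibrium: 28 − 0.42Q = 15.45 + 0.34Q → Q* = 16.5132, P* = 21.0645.
With the tax, the buyer price exceeds the seller price by 8.4: (28 − 0.42Q) − (15.45 + 0.34Q) = 8.4 → Q' = 5.4605.
Tax revenue = 8.4 × 5.4605 = €45.87 million.

€45.87 million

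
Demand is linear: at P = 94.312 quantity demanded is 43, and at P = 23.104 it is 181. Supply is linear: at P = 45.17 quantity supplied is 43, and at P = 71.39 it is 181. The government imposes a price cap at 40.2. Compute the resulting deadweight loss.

3237.28

Demand slope = (23.104 − 94.312)/(181 − 43) = −0.516, so P = 116.5 − 0.516Q.
Supply slope = (71.39 − 45.17)/(181 − 43) = 0.19, so P = 37 + 0.19Q.
Competitive equilibrium: 116.5 − 0.516Q = 37 + 0.19Q → Q* = 112.6062, P* = 58.3952.
At the ceiling P = 40.2, quantity supplied = (40.2 − 37)/0.19 = 16.8421.
Willingness to pay at Q' = 16.8421: 116.5 − 0.516·16.8421 = 107.8095.
ΔQ = 112.6062 − 16.8421 = 95.7641; wedge = 107.8095 − 40.2 = 67.6095.
Welfare loss = ½ × 95.7641 × 67.6095 = 3237.28.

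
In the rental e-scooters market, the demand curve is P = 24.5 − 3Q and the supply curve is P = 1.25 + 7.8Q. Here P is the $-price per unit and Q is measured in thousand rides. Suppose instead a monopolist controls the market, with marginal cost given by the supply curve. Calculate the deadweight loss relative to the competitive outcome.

Competitive equilibrium: 24.5 − 3Q = 1.25 + 7.8Q → Q* = 2.1528, P* = 18.0417.
Marginal revenue: MR = 24.5 − 6Q. Set MR = MC: 24.5 − 6Q = 1.25 + 7.8Q → Q_m = 1.6848.
Price P_m = 24.5 − 3·1.6848 = 19.4456; MC(Q_m) = 1.25 + 7.8·1.6848 = 14.3914.
Competitive Q* = 2.1528, so ΔQ = 0.468; wedge = 19.4456 − 14.3914 = 5.0542.
DWL = ½ × 0.468 × 5.0542 = $1.18 thousand.

$1.18 thousand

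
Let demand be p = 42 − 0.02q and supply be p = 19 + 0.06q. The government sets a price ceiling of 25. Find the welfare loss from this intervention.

Competitive equilibrium: 42 − 0.02q = 19 + 0.06q → q* = 287.5, p* = 36.25.
At the ceiling p = 25, quantity supplied = (25 − 19)/0.06 = 100.
Willingness to pay at q' = 100: 42 − 0.02·100 = 40.
Δq = 287.5 − 100 = 187.5; wedge = 40 − 25 = 15.
Welfare loss = ½ × 187.5 × 15 = 1406.25.

1406.25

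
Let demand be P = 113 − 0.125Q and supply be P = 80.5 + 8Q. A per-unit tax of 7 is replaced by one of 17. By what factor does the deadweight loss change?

5.898

Competitive equilibrium: 113 − 0.125Q = 80.5 + 8Q → Q* = 4, P* = 112.5.
For a per-unit tax t: ΔQ = t/8.125, so DWL = ½·t·(t/8.125) = t²/16.25.
At t = 7: DWL = 3.015. At t = 17: DWL = 17.785.
Ratio = (17/7)² = 5.898.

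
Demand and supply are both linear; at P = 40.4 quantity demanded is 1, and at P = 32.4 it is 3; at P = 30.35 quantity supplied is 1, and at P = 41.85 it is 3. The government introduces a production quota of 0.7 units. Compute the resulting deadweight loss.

8.63

Demand slope = (32.4 − 40.4)/(3 − 1) = −4, so P = 44.4 − 4Q.
Supply slope = (41.85 − 30.35)/(3 − 1) = 5.75, so P = 24.6 + 5.75Q.
Competitive equilibrium: 44.4 − 4Q = 24.6 + 5.75Q → Q* = 2.0308, P* = 36.2769.
At Q = 0.7: demand price = 44.4 − 4·0.7 = 41.6; supply price = 24.6 + 5.75·0.7 = 28.625.
ΔQ = 2.0308 − 0.7 = 1.3308; wedge = 41.6 − 28.625 = 12.975.
Welfare loss = ½ × 1.3308 × 12.975 = 8.63.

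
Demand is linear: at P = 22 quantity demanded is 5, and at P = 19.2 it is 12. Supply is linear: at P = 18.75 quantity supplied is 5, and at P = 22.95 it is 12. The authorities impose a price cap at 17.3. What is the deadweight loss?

16.06

Demand slope = (19.2 − 22)/(12 − 5) = −0.4, so P = 24 − 0.4Q.
Supply slope = (22.95 − 18.75)/(12 − 5) = 0.6, so P = 15.75 + 0.6Q.
Competitive equilibrium: 24 − 0.4Q = 15.75 + 0.6Q → Q* = 8.25, P* = 20.7.
At the ceiling P = 17.3, quantity supplied = (17.3 − 15.75)/0.6 = 2.5833.
Willingness to pay at Q' = 2.5833: 24 − 0.4·2.5833 = 22.9667.
ΔQ = 8.25 − 2.5833 = 5.6667; wedge = 22.9667 − 17.3 = 5.6667.
The triangle = ½ × 5.6667 × 5.6667 = 16.06.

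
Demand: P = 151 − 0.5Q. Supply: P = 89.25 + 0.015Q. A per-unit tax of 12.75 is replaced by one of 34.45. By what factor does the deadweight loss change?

Competitive equilibrium: 151 − 0.5Q = 89.25 + 0.015Q → Q* = 119.9029, P* = 91.0485.
For a per-unit tax t: ΔQ = t/0.515, so DWL = ½·t·(t/0.515) = t²/1.03.
At t = 12.75: DWL = 157.828. At t = 34.45: DWL = 1152.235.
Ratio = (34.45/12.75)² = 7.301.

7.301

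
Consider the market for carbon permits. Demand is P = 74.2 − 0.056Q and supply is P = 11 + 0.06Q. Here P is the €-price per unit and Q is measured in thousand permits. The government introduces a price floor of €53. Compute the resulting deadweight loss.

Competitive equilibrium: 74.2 − 0.056Q = 11 + 0.06Q → Q* = 544.8276, P* = 43.6897.
At the floor P = 53, quantity demanded = (74.2 − 53)/0.056 = 378.5714.
Sellers' marginal cost at Q' = 378.5714: 11 + 0.06·378.5714 = 33.7143.
ΔQ = 544.8276 − 378.5714 = 166.2562; wedge = 53 − 33.7143 = 19.2857.
Deadweight loss = ½ × 166.2562 × 19.2857 = €1603.18 thousand.

€1603.18 thousand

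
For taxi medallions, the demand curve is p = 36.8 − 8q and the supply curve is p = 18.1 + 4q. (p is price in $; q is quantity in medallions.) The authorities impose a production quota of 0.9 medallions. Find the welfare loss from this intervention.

$2.60

Competitive equilibrium: 36.8 − 8q = 18.1 + 4q → q* = 1.5583, p* = 24.3333.
At q = 0.9: demand price = 36.8 − 8·0.9 = 29.6; supply price = 18.1 + 4·0.9 = 21.7.
Δq = 1.5583 − 0.9 = 0.6583; wedge = 29.6 − 21.7 = 7.9.
Welfare loss = ½ × 0.6583 × 7.9 = $2.60.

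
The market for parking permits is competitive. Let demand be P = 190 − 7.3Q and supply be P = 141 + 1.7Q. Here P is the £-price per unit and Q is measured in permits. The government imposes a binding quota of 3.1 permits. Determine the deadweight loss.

Competitive equilibrium: 190 − 7.3Q = 141 + 1.7Q → Q* = 5.4444, P* = 150.2556.
At Q = 3.1: demand price = 190 − 7.3·3.1 = 167.37; supply price = 141 + 1.7·3.1 = 146.27.
ΔQ = 5.4444 − 3.1 = 2.3444; wedge = 167.37 − 146.27 = 21.1.
Deadweight loss = ½ × 2.3444 × 21.1 = £24.73.

£24.73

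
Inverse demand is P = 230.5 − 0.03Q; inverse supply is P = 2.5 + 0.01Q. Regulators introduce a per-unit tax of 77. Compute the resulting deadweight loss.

Competitive equilibrium: 230.5 − 0.03Q = 2.5 + 0.01Q → Q* = 5700, P* = 59.5.
With the tax, the buyer price exceeds the seller price by 77: (230.5 − 0.03Q) − (2.5 + 0.01Q) = 77 → Q' = 3775.
ΔQ = 5700 − 3775 = 1925; the wedge equals the tax, 77.
The triangle = ½ × 1925 × 77 = 74112.50.

74112.50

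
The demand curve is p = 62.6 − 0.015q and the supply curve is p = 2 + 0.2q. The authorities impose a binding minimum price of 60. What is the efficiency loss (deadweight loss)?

1266.15

Competitive equilibrium: 62.6 − 0.015q = 2 + 0.2q → q* = 281.8605, p* = 58.3721.
At the floor p = 60, quantity demanded = (62.6 − 60)/0.015 = 173.3333.
Sellers' marginal cost at q' = 173.3333: 2 + 0.2·173.3333 = 36.6667.
Δq = 281.8605 − 173.3333 = 108.5272; wedge = 60 − 36.6667 = 23.3333.
The triangle = ½ × 108.5272 × 23.3333 = 1266.15.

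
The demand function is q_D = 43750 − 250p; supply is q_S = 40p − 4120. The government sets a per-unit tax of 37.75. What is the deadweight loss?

In inverse form: demand p = 175 − 0.004q, supply p = 103 + 0.025q.
Competitive equilibrium: 175 − 0.004q = 103 + 0.025q → q* = 2482.7586, p* = 165.069.
With the tax, the buyer price exceeds the seller price by 37.75: (175 − 0.004q) − (103 + 0.025q) = 37.75 → q' = 1181.0345.
Δq = 2482.7586 − 1181.0345 = 1301.7241; the wedge equals the tax, 37.75.
Welfare loss = ½ × 1301.7241 × 37.75 = 24570.04.

24570.04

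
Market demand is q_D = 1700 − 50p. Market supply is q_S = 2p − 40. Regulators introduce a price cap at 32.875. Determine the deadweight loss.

In inverse form: demand p = 34 − 0.02q, supply p = 20 + 0.5q.
Competitive equilibrium: 34 − 0.02q = 20 + 0.5q → q* = 26.9231, p* = 33.4615.
At the ceiling p = 32.875, quantity supplied = (32.875 − 20)/0.5 = 25.75.
Willingness to pay at q' = 25.75: 34 − 0.02·25.75 = 33.485.
Δq = 26.9231 − 25.75 = 1.1731; wedge = 33.485 − 32.875 = 0.61.
The triangle = ½ × 1.1731 × 0.61 = 0.36.

0.36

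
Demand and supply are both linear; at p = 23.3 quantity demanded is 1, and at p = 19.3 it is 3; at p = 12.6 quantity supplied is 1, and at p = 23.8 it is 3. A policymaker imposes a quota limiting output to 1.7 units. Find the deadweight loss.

1.90

Demand slope = (19.3 − 23.3)/(3 − 1) = −2, so p = 25.3 − 2q.
Supply slope = (23.8 − 12.6)/(3 − 1) = 5.6, so p = 7 + 5.6q.
Competitive equilibrium: 25.3 − 2q = 7 + 5.6q → q* = 2.4079, p* = 20.4842.
At q = 1.7: demand price = 25.3 − 2·1.7 = 21.9; supply price = 7 + 5.6·1.7 = 16.52.
Δq = 2.4079 − 1.7 = 0.7079; wedge = 21.9 − 16.52 = 5.38.
DWL = ½ × 0.7079 × 5.38 = 1.90.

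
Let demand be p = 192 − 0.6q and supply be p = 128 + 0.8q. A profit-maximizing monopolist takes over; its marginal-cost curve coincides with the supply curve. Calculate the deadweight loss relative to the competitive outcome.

Competitive equilibrium: 192 − 0.6q = 128 + 0.8q → q* = 45.7143, p* = 164.5714.
Marginal revenue: MR = 192 − 1.2q. Set MR = MC: 192 − 1.2q = 128 + 0.8q → q_m = 32.
Price p_m = 192 − 0.6·32 = 172.8; MC(q_m) = 128 + 0.8·32 = 153.6.
Competitive q* = 45.7143, so Δq = 13.7143; wedge = 172.8 − 153.6 = 19.2.
Deadweight loss = ½ × 13.7143 × 19.2 = 131.66.

131.66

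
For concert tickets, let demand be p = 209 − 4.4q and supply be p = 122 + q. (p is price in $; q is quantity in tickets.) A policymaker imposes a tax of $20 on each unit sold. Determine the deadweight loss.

$37.04

Competitive equilibrium: 209 − 4.4q = 122 + q → q* = 16.1111, p* = 138.1111.
With the tax, the buyer price exceeds the seller price by 20: (209 − 4.4q) − (122 + q) = 20 → q' = 12.4074.
Δq = 16.1111 − 12.4074 = 3.7037; the wedge equals the tax, 20.
The triangle = ½ × 3.7037 × 20 = $37.04.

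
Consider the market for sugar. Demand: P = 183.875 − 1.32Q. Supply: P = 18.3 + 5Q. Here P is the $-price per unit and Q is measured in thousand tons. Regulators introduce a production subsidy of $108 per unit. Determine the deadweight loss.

$922.78 thousand

Competitive equilibrium: 183.875 − 1.32Q = 18.3 + 5Q → Q* = 26.1986, P* = 149.2929.
The subsidy lowers effective supply by 108: P = 5Q − 89.7.
New quantity: 183.875 − 1.32Q = 5Q − 89.7 → Q' = 43.2872.
Overproduction ΔQ = 43.2872 − 26.1986 = 17.0886; wedge = subsidy = 108.
Welfare loss = ½ × 17.0886 × 108 = $922.78 thousand.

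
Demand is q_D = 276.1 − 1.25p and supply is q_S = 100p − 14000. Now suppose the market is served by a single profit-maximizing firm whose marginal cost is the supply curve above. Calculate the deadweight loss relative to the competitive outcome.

In inverse form: demand p = 220.88 − 0.8q, supply p = 140 + 0.01q.
Competitive equilibrium: 220.88 − 0.8q = 140 + 0.01q → q* = 99.8519, p* = 140.9985.
Marginal revenue: MR = 220.88 − 1.6q. Set MR = MC: 220.88 − 1.6q = 140 + 0.01q → q_m = 50.236.
Price p_m = 220.88 − 0.8·50.236 = 180.6912; MC(q_m) = 140 + 0.01·50.236 = 140.5024.
Competitive q* = 99.8519, so Δq = 49.6159; wedge = 180.6912 − 140.5024 = 40.1888.
DWL = ½ × 49.6159 × 40.1888 = 997.

997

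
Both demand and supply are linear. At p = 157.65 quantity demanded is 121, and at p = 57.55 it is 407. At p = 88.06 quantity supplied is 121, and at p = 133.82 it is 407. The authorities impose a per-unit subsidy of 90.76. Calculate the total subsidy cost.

Demand slope = (57.55 − 157.65)/(407 − 121) = −0.35, so p = 200 − 0.35q.
Supply slope = (133.82 − 88.06)/(407 − 121) = 0.16, so p = 68.7 + 0.16q.
Competitive equilibrium: 200 − 0.35q = 68.7 + 0.16q → q* = 257.451, p* = 109.8922.
The subsidy lowers effective supply by 90.76: p = 0.16q − 22.06.
New quantity: 200 − 0.35q = 0.16q − 22.06 → q' = 435.4118.
Total subsidy cost = 90.76 × 435.4118 = 39517.97.

39517.97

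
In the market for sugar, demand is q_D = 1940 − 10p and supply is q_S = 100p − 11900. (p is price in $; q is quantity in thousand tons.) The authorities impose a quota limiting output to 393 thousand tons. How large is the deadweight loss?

$4587.88 thousand

In inverse form: demand p = 194 − 0.1q, supply p = 119 + 0.01q.
Competitive equilibrium: 194 − 0.1q = 119 + 0.01q → q* = 681.8182, p* = 125.8182.
At q = 393: demand price = 194 − 0.1·393 = 154.7; supply price = 119 + 0.01·393 = 122.93.
Δq = 681.8182 − 393 = 288.8182; wedge = 154.7 − 122.93 = 31.77.
DWL = ½ × 288.8182 × 31.77 = $4587.88 thousand.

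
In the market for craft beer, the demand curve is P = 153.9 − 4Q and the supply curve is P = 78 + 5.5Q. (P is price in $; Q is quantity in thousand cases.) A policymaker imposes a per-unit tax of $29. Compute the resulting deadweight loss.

$44.26 thousand

Competitive equilibrium: 153.9 − 4Q = 78 + 5.5Q → Q* = 7.9895, P* = 121.9421.
With the tax, the buyer price exceeds the seller price by 29: (153.9 − 4Q) − (78 + 5.5Q) = 29 → Q' = 4.9368.
ΔQ = 7.9895 − 4.9368 = 3.0527; the wedge equals the tax, 29.
DWL = ½ × 3.0527 × 29 = $44.26 thousand.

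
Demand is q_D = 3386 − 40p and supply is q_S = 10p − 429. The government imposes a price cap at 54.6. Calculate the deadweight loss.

2943.06

In inverse form: demand p = 84.65 − 0.025q, supply p = 42.9 + 0.1q.
Competitive equilibrium: 84.65 − 0.025q = 42.9 + 0.1q → q* = 334, p* = 76.3.
At the ceiling p = 54.6, quantity supplied = (54.6 − 42.9)/0.1 = 117.
Willingness to pay at q' = 117: 84.65 − 0.025·117 = 81.725.
Δq = 334 − 117 = 217; wedge = 81.725 − 54.6 = 27.125.
The triangle = ½ × 217 × 27.125 = 2943.06.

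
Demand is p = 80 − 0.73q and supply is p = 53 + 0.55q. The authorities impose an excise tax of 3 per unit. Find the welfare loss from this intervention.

Competitive equilibrium: 80 − 0.73q = 53 + 0.55q → q* = 21.0938, p* = 64.6016.
With the tax, the buyer price exceeds the seller price by 3: (80 − 0.73q) − (53 + 0.55q) = 3 → q' = 18.75.
Δq = 21.0938 − 18.75 = 2.3438; the wedge equals the tax, 3.
The triangle = ½ × 2.3438 × 3 = 3.52.

3.52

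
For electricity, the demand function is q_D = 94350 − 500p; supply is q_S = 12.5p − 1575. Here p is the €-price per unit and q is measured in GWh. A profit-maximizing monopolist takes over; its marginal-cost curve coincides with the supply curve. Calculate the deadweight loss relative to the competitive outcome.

€13.59

In inverse form: demand p = 188.7 − 0.002q, supply p = 126 + 0.08q.
Competitive equilibrium: 188.7 − 0.002q = 126 + 0.08q → q* = 764.6341, p* = 187.1707.
Marginal revenue: MR = 188.7 − 0.004q. Set MR = MC: 188.7 − 0.004q = 126 + 0.08q → q_m = 746.4286.
Price p_m = 188.7 − 0.002·746.4286 = 187.2071; MC(q_m) = 126 + 0.08·746.4286 = 185.7143.
Competitive q* = 764.6341, so Δq = 18.2055; wedge = 187.2071 − 185.7143 = 1.4928.
Deadweight loss = ½ × 18.2055 × 1.4928 = €13.59.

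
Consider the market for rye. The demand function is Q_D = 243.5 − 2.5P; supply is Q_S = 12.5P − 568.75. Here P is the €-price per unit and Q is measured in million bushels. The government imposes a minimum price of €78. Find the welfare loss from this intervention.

€853.23 million

In inverse form: demand P = 97.4 − 0.4Q, supply P = 45.5 + 0.08Q.
Competitive equilibrium: 97.4 − 0.4Q = 45.5 + 0.08Q → Q* = 108.125, P* = 54.15.
At the floor P = 78, quantity demanded = (97.4 − 78)/0.4 = 48.5.
Sellers' marginal cost at Q' = 48.5: 45.5 + 0.08·48.5 = 49.38.
ΔQ = 108.125 − 48.5 = 59.625; wedge = 78 − 49.38 = 28.62.
Welfare loss = ½ × 59.625 × 28.62 = €853.23 million.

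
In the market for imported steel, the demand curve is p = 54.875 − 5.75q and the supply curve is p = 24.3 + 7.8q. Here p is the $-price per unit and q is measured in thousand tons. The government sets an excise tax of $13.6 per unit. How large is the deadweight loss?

$6.83 thousand

Competitive equilibrium: 54.875 − 5.75q = 24.3 + 7.8q → q* = 2.2565, p* = 41.9004.
With the tax, the buyer price exceeds the seller price by 13.6: (54.875 − 5.75q) − (24.3 + 7.8q) = 13.6 → q' = 1.2528.
Δq = 2.2565 − 1.2528 = 1.0037; the wedge equals the tax, 13.6.
Deadweight loss = ½ × 1.0037 × 13.6 = $6.83 thousand.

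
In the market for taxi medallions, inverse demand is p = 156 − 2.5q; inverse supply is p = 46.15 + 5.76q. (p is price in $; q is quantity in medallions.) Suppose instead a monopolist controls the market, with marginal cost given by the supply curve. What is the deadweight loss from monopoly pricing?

Competitive equilibrium: 156 − 2.5q = 46.15 + 5.76q → q* = 13.299, p* = 122.7524.
Marginal revenue: MR = 156 − 5q. Set MR = MC: 156 − 5q = 46.15 + 5.76q → q_m = 10.2091.
Price p_m = 156 − 2.5·10.2091 = 130.4773; MC(q_m) = 46.15 + 5.76·10.2091 = 104.9544.
Competitive q* = 13.299, so Δq = 3.0899; wedge = 130.4773 − 104.9544 = 25.5229.
Deadweight loss = ½ × 3.0899 × 25.5229 = $39.43.

$39.43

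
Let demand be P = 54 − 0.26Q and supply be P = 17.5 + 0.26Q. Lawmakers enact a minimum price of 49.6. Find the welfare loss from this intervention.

Competitive equilibrium: 54 − 0.26Q = 17.5 + 0.26Q → Q* = 70.1923, P* = 35.75.
At the floor P = 49.6, quantity demanded = (54 − 49.6)/0.26 = 16.9231.
Sellers' marginal cost at Q' = 16.9231: 17.5 + 0.26·16.9231 = 21.9.
ΔQ = 70.1923 − 16.9231 = 53.2692; wedge = 49.6 − 21.9 = 27.7.
DWL = ½ × 53.2692 × 27.7 = 737.78.

737.78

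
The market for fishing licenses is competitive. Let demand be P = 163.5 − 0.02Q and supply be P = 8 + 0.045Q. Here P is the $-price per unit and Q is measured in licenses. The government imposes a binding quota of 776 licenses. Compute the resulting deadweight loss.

Competitive equilibrium: 163.5 − 0.02Q = 8 + 0.045Q → Q* = 2392.3077, P* = 115.6538.
At Q = 776: demand price = 163.5 − 0.02·776 = 147.98; supply price = 8 + 0.045·776 = 42.92.
ΔQ = 2392.3077 − 776 = 1616.3077; wedge = 147.98 − 42.92 = 105.06.
The triangle = ½ × 1616.3077 × 105.06 = $84904.64.

$84904.64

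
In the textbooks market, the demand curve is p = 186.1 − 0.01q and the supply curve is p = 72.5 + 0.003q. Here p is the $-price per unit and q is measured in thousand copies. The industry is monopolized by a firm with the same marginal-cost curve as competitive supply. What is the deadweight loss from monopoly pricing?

$93826.96 thousand

Competitive equilibrium: 186.1 − 0.01q = 72.5 + 0.003q → q* = 8738.461538, p* = 98.715385.
Marginal revenue: MR = 186.1 − 0.02q. Set MR = MC: 186.1 − 0.02q = 72.5 + 0.003q → q_m = 4939.130435.
Price p_m = 186.1 − 0.01·4939.130435 = 136.708696; MC(q_m) = 72.5 + 0.003·4939.130435 = 87.317391.
Competitive q* = 8738.461538, so Δq = 3799.331103; wedge = 136.708696 − 87.317391 = 49.391305.
DWL = ½ × 3799.331103 × 49.391305 = $93826.96 thousand.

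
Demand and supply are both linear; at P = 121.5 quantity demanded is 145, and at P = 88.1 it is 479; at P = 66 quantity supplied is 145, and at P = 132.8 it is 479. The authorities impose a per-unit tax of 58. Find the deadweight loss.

Demand slope = (88.1 − 121.5)/(479 − 145) = −0.1, so P = 136 − 0.1Q.
Supply slope = (132.8 − 66)/(479 − 145) = 0.2, so P = 37 + 0.2Q.
Competitive equilibrium: 136 − 0.1Q = 37 + 0.2Q → Q* = 330, P* = 103.
With the tax, the buyer price exceeds the seller price by 58: (136 − 0.1Q) − (37 + 0.2Q) = 58 → Q' = 136.6667.
ΔQ = 330 − 136.6667 = 193.3333; the wedge equals the tax, 58.
Deadweight loss = ½ × 193.3333 × 58 = 5606.67.

5606.67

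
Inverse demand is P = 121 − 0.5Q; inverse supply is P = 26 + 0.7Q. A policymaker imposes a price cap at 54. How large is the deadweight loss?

Competitive equilibrium: 121 − 0.5Q = 26 + 0.7Q → Q* = 79.1667, P* = 81.4167.
At the ceiling P = 54, quantity supplied = (54 − 26)/0.7 = 40.
Willingness to pay at Q' = 40: 121 − 0.5·40 = 101.
ΔQ = 79.1667 − 40 = 39.1667; wedge = 101 − 54 = 47.
DWL = ½ × 39.1667 × 47 = 920.42.

920.42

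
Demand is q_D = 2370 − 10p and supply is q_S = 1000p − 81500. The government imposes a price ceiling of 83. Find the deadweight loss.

In inverse form: demand p = 237 − 0.1q, supply p = 81.5 + 0.001q.
Competitive equilibrium: 237 − 0.1q = 81.5 + 0.001q → q* = 1539.604, p* = 83.0396.
At the ceiling p = 83, quantity supplied = (83 − 81.5)/0.001 = 1500.
Willingness to pay at q' = 1500: 237 − 0.1·1500 = 87.
Δq = 1539.604 − 1500 = 39.604; wedge = 87 − 83 = 4.
Welfare loss = ½ × 39.604 × 4 = 79.21.

79.21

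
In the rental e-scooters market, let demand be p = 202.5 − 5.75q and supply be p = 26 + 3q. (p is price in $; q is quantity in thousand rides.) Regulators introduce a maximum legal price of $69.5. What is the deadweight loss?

Competitive equilibrium: 202.5 − 5.75q = 26 + 3q → q* = 20.1714, p* = 86.5143.
At the ceiling p = 69.5, quantity supplied = (69.5 − 26)/3 = 14.5.
Willingness to pay at q' = 14.5: 202.5 − 5.75·14.5 = 119.125.
Δq = 20.1714 − 14.5 = 5.6714; wedge = 119.125 − 69.5 = 49.625.
Deadweight loss = ½ × 5.6714 × 49.625 = $140.72 thousand.

$140.72 thousand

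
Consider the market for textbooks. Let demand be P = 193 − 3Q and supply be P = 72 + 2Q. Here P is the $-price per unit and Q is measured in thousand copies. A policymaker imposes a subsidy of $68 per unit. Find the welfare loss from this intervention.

$462.40 thousand

Competitive equilibrium: 193 − 3Q = 72 + 2Q → Q* = 24.2, P* = 120.4.
The subsidy lowers effective supply by 68: P = 4 + 2Q.
New quantity: 193 − 3Q = 4 + 2Q → Q' = 37.8.
Overproduction ΔQ = 37.8 − 24.2 = 13.6; wedge = subsidy = 68.
The triangle = ½ × 13.6 × 68 = $462.40 thousand.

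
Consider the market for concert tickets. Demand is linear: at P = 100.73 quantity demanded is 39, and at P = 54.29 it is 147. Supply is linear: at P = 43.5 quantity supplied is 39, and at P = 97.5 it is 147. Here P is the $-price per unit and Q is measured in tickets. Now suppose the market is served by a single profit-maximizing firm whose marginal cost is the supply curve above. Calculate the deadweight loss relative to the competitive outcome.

Demand slope = (54.29 − 100.73)/(147 − 39) = −0.43, so P = 117.5 − 0.43Q.
Supply slope = (97.5 − 43.5)/(147 − 39) = 0.5, so P = 24 + 0.5Q.
Competitive equilibrium: 117.5 − 0.43Q = 24 + 0.5Q → Q* = 100.5376, P* = 74.2688.
Marginal revenue: MR = 117.5 − 0.86Q. Set MR = MC: 117.5 − 0.86Q = 24 + 0.5Q → Q_m = 68.75.
Price P_m = 117.5 − 0.43·68.75 = 87.9375; MC(Q_m) = 24 + 0.5·68.75 = 58.375.
Competitive Q* = 100.5376, so ΔQ = 31.7876; wedge = 87.9375 − 58.375 = 29.5625.
Deadweight loss = ½ × 31.7876 × 29.5625 = $469.86.

$469.86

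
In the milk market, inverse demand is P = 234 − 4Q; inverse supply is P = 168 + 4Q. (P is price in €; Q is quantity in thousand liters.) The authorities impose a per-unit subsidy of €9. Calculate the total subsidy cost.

€84.375 thousand

Competitive equilibrium: 234 − 4Q = 168 + 4Q → Q* = 8.25, P* = 201.
The subsidy lowers effective supply by 9: P = 159 + 4Q.
New quantity: 234 − 4Q = 159 + 4Q → Q' = 9.375.
Total subsidy cost = 9 × 9.375 = €84.375 thousand.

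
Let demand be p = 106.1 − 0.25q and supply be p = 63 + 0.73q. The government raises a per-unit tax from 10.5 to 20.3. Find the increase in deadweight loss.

154

Competitive equilibrium: 106.1 − 0.25q = 63 + 0.73q → q* = 43.9796, p* = 95.1051.
For a per-unit tax t: Δq = t/0.98, so DWL = ½·t·(t/0.98) = t²/1.96.
At t = 10.5: DWL = 56.25. At t = 20.3: DWL = 210.25.
Increase = 210.25 − 56.25 = 154.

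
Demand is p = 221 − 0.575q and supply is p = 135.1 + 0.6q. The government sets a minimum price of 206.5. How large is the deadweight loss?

1347.35

Competitive equilibrium: 221 − 0.575q = 135.1 + 0.6q → q* = 73.1064, p* = 178.9638.
At the floor p = 206.5, quantity demanded = (221 − 206.5)/0.575 = 25.2174.
Sellers' marginal cost at q' = 25.2174: 135.1 + 0.6·25.2174 = 150.2304.
Δq = 73.1064 − 25.2174 = 47.889; wedge = 206.5 − 150.2304 = 56.2696.
The triangle = ½ × 47.889 × 56.2696 = 1347.35.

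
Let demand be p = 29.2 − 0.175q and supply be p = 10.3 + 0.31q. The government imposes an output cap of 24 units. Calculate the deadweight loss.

Competitive equilibrium: 29.2 − 0.175q = 10.3 + 0.31q → q* = 38.9691, p* = 22.3804.
At q = 24: demand price = 29.2 − 0.175·24 = 25; supply price = 10.3 + 0.31·24 = 17.74.
Δq = 38.9691 − 24 = 14.9691; wedge = 25 − 17.74 = 7.26.
DWL = ½ × 14.9691 × 7.26 = 54.34.

54.34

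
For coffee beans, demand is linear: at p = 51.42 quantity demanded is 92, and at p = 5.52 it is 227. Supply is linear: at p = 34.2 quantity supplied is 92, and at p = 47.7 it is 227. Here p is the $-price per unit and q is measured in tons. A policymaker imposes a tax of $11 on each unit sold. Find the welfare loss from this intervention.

Demand slope = (5.52 − 51.42)/(227 − 92) = −0.34, so p = 82.7 − 0.34q.
Supply slope = (47.7 − 34.2)/(227 − 92) = 0.1, so p = 25 + 0.1q.
Competitive equilibrium: 82.7 − 0.34q = 25 + 0.1q → q* = 131.1364, p* = 38.1136.
With the tax, the buyer price exceeds the seller price by 11: (82.7 − 0.34q) − (25 + 0.1q) = 11 → q' = 106.1364.
Δq = 131.1364 − 106.1364 = 25; the wedge equals the tax, 11.
DWL = ½ × 25 × 11 = $137.50.

$137.50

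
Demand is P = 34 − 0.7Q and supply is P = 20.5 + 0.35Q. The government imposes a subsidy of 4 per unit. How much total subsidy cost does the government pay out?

66.67

Competitive equilibrium: 34 − 0.7Q = 20.5 + 0.35Q → Q* = 12.8571, P* = 25.
The subsidy lowers effective supply by 4: P = 16.5 + 0.35Q.
New quantity: 34 − 0.7Q = 16.5 + 0.35Q → Q' = 16.6667.
Total subsidy cost = 4 × 16.6667 = 66.67.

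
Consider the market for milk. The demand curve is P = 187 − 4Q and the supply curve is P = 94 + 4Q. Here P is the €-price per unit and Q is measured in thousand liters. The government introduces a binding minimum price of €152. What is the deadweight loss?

€33.06 thousand

Competitive equilibrium: 187 − 4Q = 94 + 4Q → Q* = 11.625, P* = 140.5.
At the floor P = 152, quantity demanded = (187 − 152)/4 = 8.75.
Sellers' marginal cost at Q' = 8.75: 94 + 4·8.75 = 129.
ΔQ = 11.625 − 8.75 = 2.875; wedge = 152 − 129 = 23.
The triangle = ½ × 2.875 × 23 = €33.06 thousand.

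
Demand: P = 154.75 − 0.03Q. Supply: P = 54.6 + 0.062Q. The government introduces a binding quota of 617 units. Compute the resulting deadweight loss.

Competitive equilibrium: 154.75 − 0.03Q = 54.6 + 0.062Q → Q* = 1088.587, P* = 122.0924.
At Q = 617: demand price = 154.75 − 0.03·617 = 136.24; supply price = 54.6 + 0.062·617 = 92.854.
ΔQ = 1088.587 − 617 = 471.587; wedge = 136.24 − 92.854 = 43.386.
Deadweight loss = ½ × 471.587 × 43.386 = 10230.14.

10230.14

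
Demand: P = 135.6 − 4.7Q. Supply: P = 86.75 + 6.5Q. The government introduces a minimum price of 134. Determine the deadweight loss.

Competitive equilibrium: 135.6 − 4.7Q = 86.75 + 6.5Q → Q* = 4.3616, P* = 115.1004.
At the floor P = 134, quantity demanded = (135.6 − 134)/4.7 = 0.3404.
Sellers' marginal cost at Q' = 0.3404: 86.75 + 6.5·0.3404 = 88.9626.
ΔQ = 4.3616 − 0.3404 = 4.0212; wedge = 134 − 88.9626 = 45.0374.
Deadweight loss = ½ × 4.0212 × 45.0374 = 90.55.

90.55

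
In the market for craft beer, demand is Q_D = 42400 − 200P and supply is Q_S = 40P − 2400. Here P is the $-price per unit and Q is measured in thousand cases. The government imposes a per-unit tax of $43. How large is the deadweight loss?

$30816.67 thousand

In inverse form: demand P = 212 − 0.005Q, supply P = 60 + 0.025Q.
Competitive equilibrium: 212 − 0.005Q = 60 + 0.025Q → Q* = 5066.6667, P* = 186.6667.
With the tax, the buyer price exceeds the seller price by 43: (212 − 0.005Q) − (60 + 0.025Q) = 43 → Q' = 3633.3333.
ΔQ = 5066.6667 − 3633.3333 = 1433.3334; the wedge equals the tax, 43.
DWL = ½ × 1433.3334 × 43 = $30816.67 thousand.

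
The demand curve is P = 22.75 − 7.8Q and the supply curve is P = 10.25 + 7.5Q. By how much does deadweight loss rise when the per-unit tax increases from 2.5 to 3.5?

0.20

Competitive equilibrium: 22.75 − 7.8Q = 10.25 + 7.5Q → Q* = 0.817, P* = 16.3775.
For a per-unit tax t: ΔQ = t/15.3, so DWL = ½·t·(t/15.3) = t²/30.6.
At t = 2.5: DWL = 0.204. At t = 3.5: DWL = 0.4.
Increase = 0.4 − 0.204 = 0.20.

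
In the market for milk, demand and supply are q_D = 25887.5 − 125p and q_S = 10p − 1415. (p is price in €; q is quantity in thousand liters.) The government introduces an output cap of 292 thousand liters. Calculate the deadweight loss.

€5372.02 thousand

In inverse form: demand p = 207.1 − 0.008q, supply p = 141.5 + 0.1q.
Competitive equilibrium: 207.1 − 0.008q = 141.5 + 0.1q → q* = 607.4074, p* = 202.2407.
At q = 292: demand price = 207.1 − 0.008·292 = 204.764; supply price = 141.5 + 0.1·292 = 170.7.
Δq = 607.4074 − 292 = 315.4074; wedge = 204.764 − 170.7 = 34.064.
The triangle = ½ × 315.4074 × 34.064 = €5372.02 thousand.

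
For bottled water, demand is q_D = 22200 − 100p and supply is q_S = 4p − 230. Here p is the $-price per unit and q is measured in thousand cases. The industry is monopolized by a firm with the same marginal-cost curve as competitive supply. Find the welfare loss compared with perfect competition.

$71.38 thousand

In inverse form: demand p = 222 − 0.01q, supply p = 57.5 + 0.25q.
Competitive equilibrium: 222 − 0.01q = 57.5 + 0.25q → q* = 632.6923, p* = 215.6731.
Marginal revenue: MR = 222 − 0.02q. Set MR = MC: 222 − 0.02q = 57.5 + 0.25q → q_m = 609.2593.
Price p_m = 222 − 0.01·609.2593 = 215.9074; MC(q_m) = 57.5 + 0.25·609.2593 = 209.8148.
Competitive q* = 632.6923, so Δq = 23.433; wedge = 215.9074 − 209.8148 = 6.0926.
Welfare loss = ½ × 23.433 × 6.0926 = $71.38 thousand.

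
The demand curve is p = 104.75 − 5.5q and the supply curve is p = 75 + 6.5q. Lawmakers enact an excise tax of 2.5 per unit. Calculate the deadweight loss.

0.26

Competitive equilibrium: 104.75 − 5.5q = 75 + 6.5q → q* = 2.4792, p* = 91.1146.
With the tax, the buyer price exceeds the seller price by 2.5: (104.75 − 5.5q) − (75 + 6.5q) = 2.5 → q' = 2.2708.
Δq = 2.4792 − 2.2708 = 0.2084; the wedge equals the tax, 2.5.
The triangle = ½ × 0.2084 × 2.5 = 0.26.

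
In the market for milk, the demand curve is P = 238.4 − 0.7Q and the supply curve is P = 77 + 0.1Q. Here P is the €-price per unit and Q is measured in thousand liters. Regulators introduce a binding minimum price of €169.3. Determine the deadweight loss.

€4246.54 thousand

Competitive equilibrium: 238.4 − 0.7Q = 77 + 0.1Q → Q* = 201.75, P* = 97.175.
At the floor P = 169.3, quantity demanded = (238.4 − 169.3)/0.7 = 98.7143.
Sellers' marginal cost at Q' = 98.7143: 77 + 0.1·98.7143 = 86.8714.
ΔQ = 201.75 − 98.7143 = 103.0357; wedge = 169.3 − 86.8714 = 82.4286.
Deadweight loss = ½ × 103.0357 × 82.4286 = €4246.54 thousand.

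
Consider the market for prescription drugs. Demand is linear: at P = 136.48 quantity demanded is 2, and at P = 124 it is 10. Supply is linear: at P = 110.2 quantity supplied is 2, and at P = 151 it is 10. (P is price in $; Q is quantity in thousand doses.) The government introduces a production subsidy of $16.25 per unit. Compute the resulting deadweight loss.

$19.82 thousand

Demand slope = (124 − 136.48)/(10 − 2) = −1.56, so P = 139.6 − 1.56Q.
Supply slope = (151 − 110.2)/(10 − 2) = 5.1, so P = 100 + 5.1Q.
Competitive equilibrium: 139.6 − 1.56Q = 100 + 5.1Q → Q* = 5.94595, P* = 130.32432.
The subsidy lowers effective supply by 16.25: P = 83.75 + 5.1Q.
New quantity: 139.6 − 1.56Q = 83.75 + 5.1Q → Q' = 8.38589.
Overproduction ΔQ = 8.38589 − 5.94595 = 2.43994; wedge = subsidy = 16.25.
The triangle = ½ × 2.43994 × 16.25 = $19.82 thousand.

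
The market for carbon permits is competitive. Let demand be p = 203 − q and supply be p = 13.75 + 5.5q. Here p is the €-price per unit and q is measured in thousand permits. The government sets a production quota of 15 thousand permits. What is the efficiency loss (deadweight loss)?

Competitive equilibrium: 203 − q = 13.75 + 5.5q → q* = 29.1154, p* = 173.8846.
At q = 15: demand price = 203 − 1·15 = 188; supply price = 13.75 + 5.5·15 = 96.25.
Δq = 29.1154 − 15 = 14.1154; wedge = 188 − 96.25 = 91.75.
Welfare loss = ½ × 14.1154 × 91.75 = €647.54 thousand.

€647.54 thousand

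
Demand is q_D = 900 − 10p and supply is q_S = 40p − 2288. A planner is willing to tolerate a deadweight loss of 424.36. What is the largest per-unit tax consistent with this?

10.3

In inverse form: demand p = 90 − 0.1q, supply p = 57.2 + 0.025q.
Competitive equilibrium: 90 − 0.1q = 57.2 + 0.025q → q* = 262.4, p* = 63.76.
A tax t gives Δq = t/0.125 and wedge t, so DWL = t²/0.25.
t²/0.25 = 424.36 → t² = 106.09 → t = 10.3.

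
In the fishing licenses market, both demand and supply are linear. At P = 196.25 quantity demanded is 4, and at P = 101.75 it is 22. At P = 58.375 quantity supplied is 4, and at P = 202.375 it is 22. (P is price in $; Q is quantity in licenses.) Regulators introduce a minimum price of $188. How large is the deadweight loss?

$517.04

Demand slope = (101.75 − 196.25)/(22 − 4) = −5.25, so P = 217.25 − 5.25Q.
Supply slope = (202.375 − 58.375)/(22 − 4) = 8, so P = 26.375 + 8Q.
Competitive equilibrium: 217.25 − 5.25Q = 26.375 + 8Q → Q* = 14.4057, P* = 141.6203.
At the floor P = 188, quantity demanded = (217.25 − 188)/5.25 = 5.5714.
Sellers' marginal cost at Q' = 5.5714: 26.375 + 8·5.5714 = 70.9462.
ΔQ = 14.4057 − 5.5714 = 8.8343; wedge = 188 − 70.9462 = 117.0538.
Welfare loss = ½ × 8.8343 × 117.0538 = $517.04.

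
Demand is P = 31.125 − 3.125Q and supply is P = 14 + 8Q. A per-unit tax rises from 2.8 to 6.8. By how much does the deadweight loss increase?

Competitive equilibrium: 31.125 − 3.125Q = 14 + 8Q → Q* = 1.5393, P* = 26.3146.
For a per-unit tax t: ΔQ = t/11.125, so DWL = ½·t·(t/11.125) = t²/22.25.
At t = 2.8: DWL = 0.352. At t = 6.8: DWL = 2.078.
Increase = 2.078 − 0.352 = 1.73.

1.73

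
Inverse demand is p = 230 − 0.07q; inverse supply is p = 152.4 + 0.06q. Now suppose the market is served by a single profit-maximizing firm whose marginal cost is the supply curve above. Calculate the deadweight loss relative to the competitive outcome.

Competitive equilibrium: 230 − 0.07q = 152.4 + 0.06q → q* = 596.9231, p* = 188.2154.
Marginal revenue: MR = 230 − 0.14q. Set MR = MC: 230 − 0.14q = 152.4 + 0.06q → q_m = 388.
Price p_m = 230 − 0.07·388 = 202.84; MC(q_m) = 152.4 + 0.06·388 = 175.68.
Competitive q* = 596.9231, so Δq = 208.9231; wedge = 202.84 − 175.68 = 27.16.
DWL = ½ × 208.9231 × 27.16 = 2837.18.

2837.18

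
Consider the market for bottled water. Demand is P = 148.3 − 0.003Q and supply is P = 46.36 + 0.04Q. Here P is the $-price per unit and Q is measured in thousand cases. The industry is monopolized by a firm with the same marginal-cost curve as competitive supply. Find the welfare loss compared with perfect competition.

$513.95 thousand

Competitive equilibrium: 148.3 − 0.003Q = 46.36 + 0.04Q → Q* = 2370.69767, P* = 141.18791.
Marginal revenue: MR = 148.3 − 0.006Q. Set MR = MC: 148.3 − 0.006Q = 46.36 + 0.04Q → Q_m = 2216.08696.
Price P_m = 148.3 − 0.003·2216.08696 = 141.65174; MC(Q_m) = 46.36 + 0.04·2216.08696 = 135.00348.
Competitive Q* = 2370.69767, so ΔQ = 154.61071; wedge = 141.65174 − 135.00348 = 6.64826.
Deadweight loss = ½ × 154.61071 × 6.64826 = $513.95 thousand.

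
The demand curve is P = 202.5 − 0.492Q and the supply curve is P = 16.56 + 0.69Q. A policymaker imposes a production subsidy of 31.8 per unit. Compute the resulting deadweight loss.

Competitive equilibrium: 202.5 − 0.492Q = 16.56 + 0.69Q → Q* = 157.3096, P* = 125.1037.
The subsidy lowers effective supply by 31.8: P = 0.69Q − 15.24.
New quantity: 202.5 − 0.492Q = 0.69Q − 15.24 → Q' = 184.2132.
Overproduction ΔQ = 184.2132 − 157.3096 = 26.9036; wedge = subsidy = 31.8.
Deadweight loss = ½ × 26.9036 × 31.8 = 427.77.

427.77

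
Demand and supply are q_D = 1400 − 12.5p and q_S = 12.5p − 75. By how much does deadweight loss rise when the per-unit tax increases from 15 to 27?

In inverse form: demand p = 112 − 0.08q, supply p = 6 + 0.08q.
Competitive equilibrium: 112 − 0.08q = 6 + 0.08q → q* = 662.5, p* = 59.
For a per-unit tax t: Δq = t/0.16, so DWL = ½·t·(t/0.16) = t²/0.32.
At t = 15: DWL = 703.125. At t = 27: DWL = 2278.125.
Increase = 2278.125 − 703.125 = 1575.

1575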